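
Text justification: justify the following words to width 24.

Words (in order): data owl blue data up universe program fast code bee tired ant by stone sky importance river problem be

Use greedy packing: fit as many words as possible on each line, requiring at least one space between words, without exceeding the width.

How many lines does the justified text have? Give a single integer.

Answer: 5

Derivation:
Line 1: ['data', 'owl', 'blue', 'data', 'up'] (min_width=21, slack=3)
Line 2: ['universe', 'program', 'fast'] (min_width=21, slack=3)
Line 3: ['code', 'bee', 'tired', 'ant', 'by'] (min_width=21, slack=3)
Line 4: ['stone', 'sky', 'importance'] (min_width=20, slack=4)
Line 5: ['river', 'problem', 'be'] (min_width=16, slack=8)
Total lines: 5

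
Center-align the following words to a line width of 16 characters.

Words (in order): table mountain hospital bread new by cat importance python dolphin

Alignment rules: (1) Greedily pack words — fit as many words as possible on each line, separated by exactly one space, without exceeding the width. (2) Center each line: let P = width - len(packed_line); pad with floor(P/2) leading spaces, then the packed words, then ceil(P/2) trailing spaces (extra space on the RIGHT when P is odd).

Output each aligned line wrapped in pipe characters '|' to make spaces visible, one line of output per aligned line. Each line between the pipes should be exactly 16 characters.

Answer: | table mountain |
| hospital bread |
|   new by cat   |
|   importance   |
| python dolphin |

Derivation:
Line 1: ['table', 'mountain'] (min_width=14, slack=2)
Line 2: ['hospital', 'bread'] (min_width=14, slack=2)
Line 3: ['new', 'by', 'cat'] (min_width=10, slack=6)
Line 4: ['importance'] (min_width=10, slack=6)
Line 5: ['python', 'dolphin'] (min_width=14, slack=2)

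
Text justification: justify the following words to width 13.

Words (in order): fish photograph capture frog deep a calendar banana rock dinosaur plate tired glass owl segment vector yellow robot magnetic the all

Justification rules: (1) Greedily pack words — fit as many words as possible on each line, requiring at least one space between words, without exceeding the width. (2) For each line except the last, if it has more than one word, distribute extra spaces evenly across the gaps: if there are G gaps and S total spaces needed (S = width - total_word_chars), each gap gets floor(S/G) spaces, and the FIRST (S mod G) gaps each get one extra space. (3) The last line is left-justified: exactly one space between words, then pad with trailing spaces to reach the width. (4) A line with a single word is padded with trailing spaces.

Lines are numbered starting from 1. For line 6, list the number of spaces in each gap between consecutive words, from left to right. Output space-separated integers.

Answer: 3

Derivation:
Line 1: ['fish'] (min_width=4, slack=9)
Line 2: ['photograph'] (min_width=10, slack=3)
Line 3: ['capture', 'frog'] (min_width=12, slack=1)
Line 4: ['deep', 'a'] (min_width=6, slack=7)
Line 5: ['calendar'] (min_width=8, slack=5)
Line 6: ['banana', 'rock'] (min_width=11, slack=2)
Line 7: ['dinosaur'] (min_width=8, slack=5)
Line 8: ['plate', 'tired'] (min_width=11, slack=2)
Line 9: ['glass', 'owl'] (min_width=9, slack=4)
Line 10: ['segment'] (min_width=7, slack=6)
Line 11: ['vector', 'yellow'] (min_width=13, slack=0)
Line 12: ['robot'] (min_width=5, slack=8)
Line 13: ['magnetic', 'the'] (min_width=12, slack=1)
Line 14: ['all'] (min_width=3, slack=10)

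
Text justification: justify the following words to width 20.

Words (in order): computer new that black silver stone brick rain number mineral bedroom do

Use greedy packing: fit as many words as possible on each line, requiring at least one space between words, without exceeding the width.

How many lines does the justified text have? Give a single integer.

Line 1: ['computer', 'new', 'that'] (min_width=17, slack=3)
Line 2: ['black', 'silver', 'stone'] (min_width=18, slack=2)
Line 3: ['brick', 'rain', 'number'] (min_width=17, slack=3)
Line 4: ['mineral', 'bedroom', 'do'] (min_width=18, slack=2)
Total lines: 4

Answer: 4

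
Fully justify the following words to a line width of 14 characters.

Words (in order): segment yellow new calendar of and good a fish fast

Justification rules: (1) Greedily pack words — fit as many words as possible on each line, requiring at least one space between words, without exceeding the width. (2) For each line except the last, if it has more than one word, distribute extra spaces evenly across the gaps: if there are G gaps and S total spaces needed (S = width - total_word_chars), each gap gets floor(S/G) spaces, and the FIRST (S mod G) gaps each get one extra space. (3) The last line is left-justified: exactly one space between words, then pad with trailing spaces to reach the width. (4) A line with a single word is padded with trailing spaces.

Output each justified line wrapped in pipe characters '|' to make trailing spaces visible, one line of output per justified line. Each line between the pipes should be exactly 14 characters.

Answer: |segment yellow|
|new   calendar|
|of  and good a|
|fish fast     |

Derivation:
Line 1: ['segment', 'yellow'] (min_width=14, slack=0)
Line 2: ['new', 'calendar'] (min_width=12, slack=2)
Line 3: ['of', 'and', 'good', 'a'] (min_width=13, slack=1)
Line 4: ['fish', 'fast'] (min_width=9, slack=5)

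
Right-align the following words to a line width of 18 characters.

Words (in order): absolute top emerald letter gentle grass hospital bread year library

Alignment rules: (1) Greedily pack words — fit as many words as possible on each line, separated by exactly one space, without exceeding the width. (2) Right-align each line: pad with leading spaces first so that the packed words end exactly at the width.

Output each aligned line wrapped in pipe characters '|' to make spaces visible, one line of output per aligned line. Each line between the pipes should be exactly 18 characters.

Answer: |      absolute top|
|    emerald letter|
|      gentle grass|
|    hospital bread|
|      year library|

Derivation:
Line 1: ['absolute', 'top'] (min_width=12, slack=6)
Line 2: ['emerald', 'letter'] (min_width=14, slack=4)
Line 3: ['gentle', 'grass'] (min_width=12, slack=6)
Line 4: ['hospital', 'bread'] (min_width=14, slack=4)
Line 5: ['year', 'library'] (min_width=12, slack=6)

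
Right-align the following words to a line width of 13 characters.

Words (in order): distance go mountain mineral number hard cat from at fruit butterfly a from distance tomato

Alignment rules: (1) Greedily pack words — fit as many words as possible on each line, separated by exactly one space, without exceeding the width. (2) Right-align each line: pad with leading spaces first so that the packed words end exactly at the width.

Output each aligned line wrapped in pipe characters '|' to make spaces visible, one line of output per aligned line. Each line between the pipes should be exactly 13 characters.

Answer: |  distance go|
|     mountain|
|      mineral|
|  number hard|
|  cat from at|
|        fruit|
|  butterfly a|
|from distance|
|       tomato|

Derivation:
Line 1: ['distance', 'go'] (min_width=11, slack=2)
Line 2: ['mountain'] (min_width=8, slack=5)
Line 3: ['mineral'] (min_width=7, slack=6)
Line 4: ['number', 'hard'] (min_width=11, slack=2)
Line 5: ['cat', 'from', 'at'] (min_width=11, slack=2)
Line 6: ['fruit'] (min_width=5, slack=8)
Line 7: ['butterfly', 'a'] (min_width=11, slack=2)
Line 8: ['from', 'distance'] (min_width=13, slack=0)
Line 9: ['tomato'] (min_width=6, slack=7)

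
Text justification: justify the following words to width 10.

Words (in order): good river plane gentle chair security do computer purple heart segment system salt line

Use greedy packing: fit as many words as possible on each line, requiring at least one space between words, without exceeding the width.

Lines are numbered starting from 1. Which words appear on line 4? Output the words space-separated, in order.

Line 1: ['good', 'river'] (min_width=10, slack=0)
Line 2: ['plane'] (min_width=5, slack=5)
Line 3: ['gentle'] (min_width=6, slack=4)
Line 4: ['chair'] (min_width=5, slack=5)
Line 5: ['security'] (min_width=8, slack=2)
Line 6: ['do'] (min_width=2, slack=8)
Line 7: ['computer'] (min_width=8, slack=2)
Line 8: ['purple'] (min_width=6, slack=4)
Line 9: ['heart'] (min_width=5, slack=5)
Line 10: ['segment'] (min_width=7, slack=3)
Line 11: ['system'] (min_width=6, slack=4)
Line 12: ['salt', 'line'] (min_width=9, slack=1)

Answer: chair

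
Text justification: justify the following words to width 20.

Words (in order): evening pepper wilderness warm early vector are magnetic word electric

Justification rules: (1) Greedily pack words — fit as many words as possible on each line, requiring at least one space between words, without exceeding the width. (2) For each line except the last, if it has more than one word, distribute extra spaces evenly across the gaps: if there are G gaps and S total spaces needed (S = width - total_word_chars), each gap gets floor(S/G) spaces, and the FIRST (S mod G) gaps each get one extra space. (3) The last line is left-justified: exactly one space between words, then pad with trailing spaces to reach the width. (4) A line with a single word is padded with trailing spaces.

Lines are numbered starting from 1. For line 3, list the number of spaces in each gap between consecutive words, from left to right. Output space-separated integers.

Answer: 3 3

Derivation:
Line 1: ['evening', 'pepper'] (min_width=14, slack=6)
Line 2: ['wilderness', 'warm'] (min_width=15, slack=5)
Line 3: ['early', 'vector', 'are'] (min_width=16, slack=4)
Line 4: ['magnetic', 'word'] (min_width=13, slack=7)
Line 5: ['electric'] (min_width=8, slack=12)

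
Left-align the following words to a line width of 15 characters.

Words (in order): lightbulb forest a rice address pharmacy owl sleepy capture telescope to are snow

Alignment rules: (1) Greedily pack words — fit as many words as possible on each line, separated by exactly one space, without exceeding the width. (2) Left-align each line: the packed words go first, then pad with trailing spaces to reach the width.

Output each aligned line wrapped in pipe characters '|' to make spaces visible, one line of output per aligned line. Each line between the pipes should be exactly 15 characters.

Line 1: ['lightbulb'] (min_width=9, slack=6)
Line 2: ['forest', 'a', 'rice'] (min_width=13, slack=2)
Line 3: ['address'] (min_width=7, slack=8)
Line 4: ['pharmacy', 'owl'] (min_width=12, slack=3)
Line 5: ['sleepy', 'capture'] (min_width=14, slack=1)
Line 6: ['telescope', 'to'] (min_width=12, slack=3)
Line 7: ['are', 'snow'] (min_width=8, slack=7)

Answer: |lightbulb      |
|forest a rice  |
|address        |
|pharmacy owl   |
|sleepy capture |
|telescope to   |
|are snow       |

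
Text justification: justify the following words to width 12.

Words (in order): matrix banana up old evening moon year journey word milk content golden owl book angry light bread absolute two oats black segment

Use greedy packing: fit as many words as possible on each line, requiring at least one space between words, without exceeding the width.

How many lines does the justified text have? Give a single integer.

Answer: 12

Derivation:
Line 1: ['matrix'] (min_width=6, slack=6)
Line 2: ['banana', 'up'] (min_width=9, slack=3)
Line 3: ['old', 'evening'] (min_width=11, slack=1)
Line 4: ['moon', 'year'] (min_width=9, slack=3)
Line 5: ['journey', 'word'] (min_width=12, slack=0)
Line 6: ['milk', 'content'] (min_width=12, slack=0)
Line 7: ['golden', 'owl'] (min_width=10, slack=2)
Line 8: ['book', 'angry'] (min_width=10, slack=2)
Line 9: ['light', 'bread'] (min_width=11, slack=1)
Line 10: ['absolute', 'two'] (min_width=12, slack=0)
Line 11: ['oats', 'black'] (min_width=10, slack=2)
Line 12: ['segment'] (min_width=7, slack=5)
Total lines: 12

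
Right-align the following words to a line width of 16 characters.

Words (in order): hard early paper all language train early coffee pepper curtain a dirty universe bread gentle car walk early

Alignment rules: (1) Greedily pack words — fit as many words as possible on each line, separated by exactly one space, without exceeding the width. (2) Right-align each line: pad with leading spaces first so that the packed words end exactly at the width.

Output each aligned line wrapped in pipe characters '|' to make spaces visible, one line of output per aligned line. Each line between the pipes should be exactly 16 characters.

Line 1: ['hard', 'early', 'paper'] (min_width=16, slack=0)
Line 2: ['all', 'language'] (min_width=12, slack=4)
Line 3: ['train', 'early'] (min_width=11, slack=5)
Line 4: ['coffee', 'pepper'] (min_width=13, slack=3)
Line 5: ['curtain', 'a', 'dirty'] (min_width=15, slack=1)
Line 6: ['universe', 'bread'] (min_width=14, slack=2)
Line 7: ['gentle', 'car', 'walk'] (min_width=15, slack=1)
Line 8: ['early'] (min_width=5, slack=11)

Answer: |hard early paper|
|    all language|
|     train early|
|   coffee pepper|
| curtain a dirty|
|  universe bread|
| gentle car walk|
|           early|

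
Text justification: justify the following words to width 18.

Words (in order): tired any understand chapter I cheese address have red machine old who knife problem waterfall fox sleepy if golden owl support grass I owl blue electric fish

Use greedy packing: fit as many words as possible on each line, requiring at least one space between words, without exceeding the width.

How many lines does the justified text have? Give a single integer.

Answer: 10

Derivation:
Line 1: ['tired', 'any'] (min_width=9, slack=9)
Line 2: ['understand', 'chapter'] (min_width=18, slack=0)
Line 3: ['I', 'cheese', 'address'] (min_width=16, slack=2)
Line 4: ['have', 'red', 'machine'] (min_width=16, slack=2)
Line 5: ['old', 'who', 'knife'] (min_width=13, slack=5)
Line 6: ['problem', 'waterfall'] (min_width=17, slack=1)
Line 7: ['fox', 'sleepy', 'if'] (min_width=13, slack=5)
Line 8: ['golden', 'owl', 'support'] (min_width=18, slack=0)
Line 9: ['grass', 'I', 'owl', 'blue'] (min_width=16, slack=2)
Line 10: ['electric', 'fish'] (min_width=13, slack=5)
Total lines: 10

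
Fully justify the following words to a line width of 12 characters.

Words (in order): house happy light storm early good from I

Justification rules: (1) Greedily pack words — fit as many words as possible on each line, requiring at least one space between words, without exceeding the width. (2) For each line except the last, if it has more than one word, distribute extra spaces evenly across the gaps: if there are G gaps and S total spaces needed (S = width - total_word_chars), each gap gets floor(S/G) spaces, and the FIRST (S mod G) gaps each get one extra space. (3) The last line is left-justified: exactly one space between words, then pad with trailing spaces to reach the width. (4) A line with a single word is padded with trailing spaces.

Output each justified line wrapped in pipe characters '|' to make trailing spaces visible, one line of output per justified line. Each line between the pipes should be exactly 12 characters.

Answer: |house  happy|
|light  storm|
|early   good|
|from I      |

Derivation:
Line 1: ['house', 'happy'] (min_width=11, slack=1)
Line 2: ['light', 'storm'] (min_width=11, slack=1)
Line 3: ['early', 'good'] (min_width=10, slack=2)
Line 4: ['from', 'I'] (min_width=6, slack=6)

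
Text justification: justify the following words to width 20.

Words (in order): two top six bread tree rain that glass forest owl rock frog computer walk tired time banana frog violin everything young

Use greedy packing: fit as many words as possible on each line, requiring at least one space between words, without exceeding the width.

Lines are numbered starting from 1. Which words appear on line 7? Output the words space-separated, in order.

Line 1: ['two', 'top', 'six', 'bread'] (min_width=17, slack=3)
Line 2: ['tree', 'rain', 'that', 'glass'] (min_width=20, slack=0)
Line 3: ['forest', 'owl', 'rock', 'frog'] (min_width=20, slack=0)
Line 4: ['computer', 'walk', 'tired'] (min_width=19, slack=1)
Line 5: ['time', 'banana', 'frog'] (min_width=16, slack=4)
Line 6: ['violin', 'everything'] (min_width=17, slack=3)
Line 7: ['young'] (min_width=5, slack=15)

Answer: young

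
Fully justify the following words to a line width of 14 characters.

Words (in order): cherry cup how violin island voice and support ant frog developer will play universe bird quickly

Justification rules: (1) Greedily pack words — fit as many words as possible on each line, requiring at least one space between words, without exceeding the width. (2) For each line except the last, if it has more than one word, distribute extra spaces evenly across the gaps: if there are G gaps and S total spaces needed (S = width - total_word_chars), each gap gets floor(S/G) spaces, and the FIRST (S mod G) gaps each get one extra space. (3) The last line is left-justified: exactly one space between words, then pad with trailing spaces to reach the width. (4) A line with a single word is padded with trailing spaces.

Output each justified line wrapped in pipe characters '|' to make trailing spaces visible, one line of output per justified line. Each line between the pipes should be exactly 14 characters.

Line 1: ['cherry', 'cup', 'how'] (min_width=14, slack=0)
Line 2: ['violin', 'island'] (min_width=13, slack=1)
Line 3: ['voice', 'and'] (min_width=9, slack=5)
Line 4: ['support', 'ant'] (min_width=11, slack=3)
Line 5: ['frog', 'developer'] (min_width=14, slack=0)
Line 6: ['will', 'play'] (min_width=9, slack=5)
Line 7: ['universe', 'bird'] (min_width=13, slack=1)
Line 8: ['quickly'] (min_width=7, slack=7)

Answer: |cherry cup how|
|violin  island|
|voice      and|
|support    ant|
|frog developer|
|will      play|
|universe  bird|
|quickly       |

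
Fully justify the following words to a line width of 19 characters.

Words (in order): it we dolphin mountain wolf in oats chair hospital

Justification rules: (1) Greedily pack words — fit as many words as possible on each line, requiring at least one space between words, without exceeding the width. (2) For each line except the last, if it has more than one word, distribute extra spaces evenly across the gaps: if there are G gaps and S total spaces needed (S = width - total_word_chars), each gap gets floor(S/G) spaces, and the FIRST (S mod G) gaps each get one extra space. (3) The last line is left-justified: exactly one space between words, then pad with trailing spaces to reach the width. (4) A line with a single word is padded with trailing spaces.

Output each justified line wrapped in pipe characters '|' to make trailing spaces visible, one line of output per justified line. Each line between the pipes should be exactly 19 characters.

Line 1: ['it', 'we', 'dolphin'] (min_width=13, slack=6)
Line 2: ['mountain', 'wolf', 'in'] (min_width=16, slack=3)
Line 3: ['oats', 'chair', 'hospital'] (min_width=19, slack=0)

Answer: |it    we    dolphin|
|mountain   wolf  in|
|oats chair hospital|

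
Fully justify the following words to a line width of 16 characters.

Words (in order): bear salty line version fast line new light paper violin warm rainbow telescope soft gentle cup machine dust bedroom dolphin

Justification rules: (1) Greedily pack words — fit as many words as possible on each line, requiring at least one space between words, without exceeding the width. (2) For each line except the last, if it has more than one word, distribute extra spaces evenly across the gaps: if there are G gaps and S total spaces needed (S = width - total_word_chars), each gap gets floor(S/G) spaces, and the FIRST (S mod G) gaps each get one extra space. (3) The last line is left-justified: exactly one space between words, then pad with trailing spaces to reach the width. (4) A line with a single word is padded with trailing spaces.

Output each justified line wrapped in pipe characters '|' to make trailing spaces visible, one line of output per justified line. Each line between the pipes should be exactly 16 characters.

Answer: |bear  salty line|
|version     fast|
|line  new  light|
|paper     violin|
|warm     rainbow|
|telescope   soft|
|gentle       cup|
|machine     dust|
|bedroom dolphin |

Derivation:
Line 1: ['bear', 'salty', 'line'] (min_width=15, slack=1)
Line 2: ['version', 'fast'] (min_width=12, slack=4)
Line 3: ['line', 'new', 'light'] (min_width=14, slack=2)
Line 4: ['paper', 'violin'] (min_width=12, slack=4)
Line 5: ['warm', 'rainbow'] (min_width=12, slack=4)
Line 6: ['telescope', 'soft'] (min_width=14, slack=2)
Line 7: ['gentle', 'cup'] (min_width=10, slack=6)
Line 8: ['machine', 'dust'] (min_width=12, slack=4)
Line 9: ['bedroom', 'dolphin'] (min_width=15, slack=1)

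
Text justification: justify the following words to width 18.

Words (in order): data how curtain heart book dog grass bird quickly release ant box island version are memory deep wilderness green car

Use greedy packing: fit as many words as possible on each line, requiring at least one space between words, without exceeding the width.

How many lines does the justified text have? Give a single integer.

Answer: 8

Derivation:
Line 1: ['data', 'how', 'curtain'] (min_width=16, slack=2)
Line 2: ['heart', 'book', 'dog'] (min_width=14, slack=4)
Line 3: ['grass', 'bird', 'quickly'] (min_width=18, slack=0)
Line 4: ['release', 'ant', 'box'] (min_width=15, slack=3)
Line 5: ['island', 'version', 'are'] (min_width=18, slack=0)
Line 6: ['memory', 'deep'] (min_width=11, slack=7)
Line 7: ['wilderness', 'green'] (min_width=16, slack=2)
Line 8: ['car'] (min_width=3, slack=15)
Total lines: 8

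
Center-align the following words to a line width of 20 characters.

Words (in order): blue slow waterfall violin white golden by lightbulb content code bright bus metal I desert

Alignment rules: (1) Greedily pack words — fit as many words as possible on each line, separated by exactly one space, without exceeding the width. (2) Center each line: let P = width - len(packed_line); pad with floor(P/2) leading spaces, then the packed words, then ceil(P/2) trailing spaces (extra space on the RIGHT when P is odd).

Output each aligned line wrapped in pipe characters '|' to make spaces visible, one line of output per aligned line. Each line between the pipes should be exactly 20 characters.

Answer: |blue slow waterfall |
|violin white golden |
|by lightbulb content|
|  code bright bus   |
|   metal I desert   |

Derivation:
Line 1: ['blue', 'slow', 'waterfall'] (min_width=19, slack=1)
Line 2: ['violin', 'white', 'golden'] (min_width=19, slack=1)
Line 3: ['by', 'lightbulb', 'content'] (min_width=20, slack=0)
Line 4: ['code', 'bright', 'bus'] (min_width=15, slack=5)
Line 5: ['metal', 'I', 'desert'] (min_width=14, slack=6)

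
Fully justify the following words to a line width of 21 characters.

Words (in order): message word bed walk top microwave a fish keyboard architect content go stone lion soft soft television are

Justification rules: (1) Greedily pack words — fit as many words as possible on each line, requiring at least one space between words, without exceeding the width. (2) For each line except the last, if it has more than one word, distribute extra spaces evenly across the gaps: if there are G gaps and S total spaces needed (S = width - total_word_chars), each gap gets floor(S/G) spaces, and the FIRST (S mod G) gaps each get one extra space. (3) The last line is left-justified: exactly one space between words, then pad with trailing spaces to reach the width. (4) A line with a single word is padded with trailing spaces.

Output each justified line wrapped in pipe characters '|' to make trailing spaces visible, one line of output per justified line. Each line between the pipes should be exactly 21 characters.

Line 1: ['message', 'word', 'bed', 'walk'] (min_width=21, slack=0)
Line 2: ['top', 'microwave', 'a', 'fish'] (min_width=20, slack=1)
Line 3: ['keyboard', 'architect'] (min_width=18, slack=3)
Line 4: ['content', 'go', 'stone', 'lion'] (min_width=21, slack=0)
Line 5: ['soft', 'soft', 'television'] (min_width=20, slack=1)
Line 6: ['are'] (min_width=3, slack=18)

Answer: |message word bed walk|
|top  microwave a fish|
|keyboard    architect|
|content go stone lion|
|soft  soft television|
|are                  |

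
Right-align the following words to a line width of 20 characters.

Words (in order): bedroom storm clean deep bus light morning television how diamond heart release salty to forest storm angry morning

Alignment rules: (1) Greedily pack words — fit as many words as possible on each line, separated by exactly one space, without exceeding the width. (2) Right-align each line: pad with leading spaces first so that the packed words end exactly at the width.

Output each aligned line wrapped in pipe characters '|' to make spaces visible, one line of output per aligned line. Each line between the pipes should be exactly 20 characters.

Line 1: ['bedroom', 'storm', 'clean'] (min_width=19, slack=1)
Line 2: ['deep', 'bus', 'light'] (min_width=14, slack=6)
Line 3: ['morning', 'television'] (min_width=18, slack=2)
Line 4: ['how', 'diamond', 'heart'] (min_width=17, slack=3)
Line 5: ['release', 'salty', 'to'] (min_width=16, slack=4)
Line 6: ['forest', 'storm', 'angry'] (min_width=18, slack=2)
Line 7: ['morning'] (min_width=7, slack=13)

Answer: | bedroom storm clean|
|      deep bus light|
|  morning television|
|   how diamond heart|
|    release salty to|
|  forest storm angry|
|             morning|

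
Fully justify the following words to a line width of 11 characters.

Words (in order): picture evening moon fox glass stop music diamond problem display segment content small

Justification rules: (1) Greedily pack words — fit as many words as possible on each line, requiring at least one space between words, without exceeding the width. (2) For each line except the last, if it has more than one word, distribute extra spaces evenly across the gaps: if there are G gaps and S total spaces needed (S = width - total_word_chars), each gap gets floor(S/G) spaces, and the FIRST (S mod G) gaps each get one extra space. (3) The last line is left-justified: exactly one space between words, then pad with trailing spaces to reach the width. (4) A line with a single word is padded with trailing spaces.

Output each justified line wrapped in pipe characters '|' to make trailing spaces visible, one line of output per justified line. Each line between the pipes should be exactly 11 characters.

Answer: |picture    |
|evening    |
|moon    fox|
|glass  stop|
|music      |
|diamond    |
|problem    |
|display    |
|segment    |
|content    |
|small      |

Derivation:
Line 1: ['picture'] (min_width=7, slack=4)
Line 2: ['evening'] (min_width=7, slack=4)
Line 3: ['moon', 'fox'] (min_width=8, slack=3)
Line 4: ['glass', 'stop'] (min_width=10, slack=1)
Line 5: ['music'] (min_width=5, slack=6)
Line 6: ['diamond'] (min_width=7, slack=4)
Line 7: ['problem'] (min_width=7, slack=4)
Line 8: ['display'] (min_width=7, slack=4)
Line 9: ['segment'] (min_width=7, slack=4)
Line 10: ['content'] (min_width=7, slack=4)
Line 11: ['small'] (min_width=5, slack=6)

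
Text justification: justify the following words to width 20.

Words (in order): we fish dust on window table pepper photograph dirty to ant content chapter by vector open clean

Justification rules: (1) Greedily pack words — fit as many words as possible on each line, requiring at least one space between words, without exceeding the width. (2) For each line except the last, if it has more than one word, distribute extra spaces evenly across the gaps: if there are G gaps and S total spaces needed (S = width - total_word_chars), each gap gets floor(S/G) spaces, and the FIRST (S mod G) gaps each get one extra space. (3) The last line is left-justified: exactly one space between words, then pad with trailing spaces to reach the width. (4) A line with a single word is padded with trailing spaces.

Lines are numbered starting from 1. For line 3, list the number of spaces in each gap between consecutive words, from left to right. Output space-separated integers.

Line 1: ['we', 'fish', 'dust', 'on'] (min_width=15, slack=5)
Line 2: ['window', 'table', 'pepper'] (min_width=19, slack=1)
Line 3: ['photograph', 'dirty', 'to'] (min_width=19, slack=1)
Line 4: ['ant', 'content', 'chapter'] (min_width=19, slack=1)
Line 5: ['by', 'vector', 'open', 'clean'] (min_width=20, slack=0)

Answer: 2 1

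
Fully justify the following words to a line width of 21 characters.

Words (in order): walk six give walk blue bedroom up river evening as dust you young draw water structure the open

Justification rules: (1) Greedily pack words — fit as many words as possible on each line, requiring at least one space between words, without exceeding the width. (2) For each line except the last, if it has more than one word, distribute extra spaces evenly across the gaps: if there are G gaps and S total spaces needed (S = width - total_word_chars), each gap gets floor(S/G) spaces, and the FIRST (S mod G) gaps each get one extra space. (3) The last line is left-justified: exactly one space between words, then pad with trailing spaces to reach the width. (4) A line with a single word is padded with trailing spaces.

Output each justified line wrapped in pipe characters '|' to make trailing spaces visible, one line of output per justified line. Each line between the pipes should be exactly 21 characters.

Answer: |walk  six  give  walk|
|blue bedroom up river|
|evening  as  dust you|
|young    draw   water|
|structure the open   |

Derivation:
Line 1: ['walk', 'six', 'give', 'walk'] (min_width=18, slack=3)
Line 2: ['blue', 'bedroom', 'up', 'river'] (min_width=21, slack=0)
Line 3: ['evening', 'as', 'dust', 'you'] (min_width=19, slack=2)
Line 4: ['young', 'draw', 'water'] (min_width=16, slack=5)
Line 5: ['structure', 'the', 'open'] (min_width=18, slack=3)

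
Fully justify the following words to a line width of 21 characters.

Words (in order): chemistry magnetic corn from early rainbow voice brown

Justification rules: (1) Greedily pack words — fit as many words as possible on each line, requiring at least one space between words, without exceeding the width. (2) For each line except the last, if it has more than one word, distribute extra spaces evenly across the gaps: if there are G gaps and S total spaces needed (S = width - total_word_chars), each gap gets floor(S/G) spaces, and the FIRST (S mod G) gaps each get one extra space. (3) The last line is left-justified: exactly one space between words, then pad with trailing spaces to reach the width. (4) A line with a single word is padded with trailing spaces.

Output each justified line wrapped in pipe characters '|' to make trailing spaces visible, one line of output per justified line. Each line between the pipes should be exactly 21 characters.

Line 1: ['chemistry', 'magnetic'] (min_width=18, slack=3)
Line 2: ['corn', 'from', 'early'] (min_width=15, slack=6)
Line 3: ['rainbow', 'voice', 'brown'] (min_width=19, slack=2)

Answer: |chemistry    magnetic|
|corn    from    early|
|rainbow voice brown  |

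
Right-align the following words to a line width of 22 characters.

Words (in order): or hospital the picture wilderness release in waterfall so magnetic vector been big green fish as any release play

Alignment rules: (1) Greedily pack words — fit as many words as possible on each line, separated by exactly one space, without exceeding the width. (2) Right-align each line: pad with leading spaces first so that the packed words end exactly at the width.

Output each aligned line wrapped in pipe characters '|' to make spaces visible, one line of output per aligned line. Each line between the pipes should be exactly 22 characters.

Line 1: ['or', 'hospital', 'the'] (min_width=15, slack=7)
Line 2: ['picture', 'wilderness'] (min_width=18, slack=4)
Line 3: ['release', 'in', 'waterfall'] (min_width=20, slack=2)
Line 4: ['so', 'magnetic', 'vector'] (min_width=18, slack=4)
Line 5: ['been', 'big', 'green', 'fish', 'as'] (min_width=22, slack=0)
Line 6: ['any', 'release', 'play'] (min_width=16, slack=6)

Answer: |       or hospital the|
|    picture wilderness|
|  release in waterfall|
|    so magnetic vector|
|been big green fish as|
|      any release play|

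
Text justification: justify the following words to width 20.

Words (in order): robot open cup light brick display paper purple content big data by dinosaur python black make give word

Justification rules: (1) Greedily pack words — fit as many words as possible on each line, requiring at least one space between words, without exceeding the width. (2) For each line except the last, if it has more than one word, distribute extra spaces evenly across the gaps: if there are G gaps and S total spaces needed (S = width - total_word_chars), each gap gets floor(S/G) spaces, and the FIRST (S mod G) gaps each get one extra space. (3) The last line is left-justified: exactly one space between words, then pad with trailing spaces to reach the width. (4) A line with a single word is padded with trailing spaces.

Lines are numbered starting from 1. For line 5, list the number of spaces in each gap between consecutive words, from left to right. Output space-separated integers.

Answer: 3 2

Derivation:
Line 1: ['robot', 'open', 'cup', 'light'] (min_width=20, slack=0)
Line 2: ['brick', 'display', 'paper'] (min_width=19, slack=1)
Line 3: ['purple', 'content', 'big'] (min_width=18, slack=2)
Line 4: ['data', 'by', 'dinosaur'] (min_width=16, slack=4)
Line 5: ['python', 'black', 'make'] (min_width=17, slack=3)
Line 6: ['give', 'word'] (min_width=9, slack=11)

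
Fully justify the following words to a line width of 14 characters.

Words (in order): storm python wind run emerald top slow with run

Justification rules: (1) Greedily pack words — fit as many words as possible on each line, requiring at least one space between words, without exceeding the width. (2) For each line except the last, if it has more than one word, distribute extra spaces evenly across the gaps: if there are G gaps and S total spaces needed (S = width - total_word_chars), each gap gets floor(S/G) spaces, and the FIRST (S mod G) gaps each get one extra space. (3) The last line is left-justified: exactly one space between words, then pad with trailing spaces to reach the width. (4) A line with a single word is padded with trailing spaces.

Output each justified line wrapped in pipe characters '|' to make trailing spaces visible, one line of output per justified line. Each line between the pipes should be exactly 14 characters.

Line 1: ['storm', 'python'] (min_width=12, slack=2)
Line 2: ['wind', 'run'] (min_width=8, slack=6)
Line 3: ['emerald', 'top'] (min_width=11, slack=3)
Line 4: ['slow', 'with', 'run'] (min_width=13, slack=1)

Answer: |storm   python|
|wind       run|
|emerald    top|
|slow with run |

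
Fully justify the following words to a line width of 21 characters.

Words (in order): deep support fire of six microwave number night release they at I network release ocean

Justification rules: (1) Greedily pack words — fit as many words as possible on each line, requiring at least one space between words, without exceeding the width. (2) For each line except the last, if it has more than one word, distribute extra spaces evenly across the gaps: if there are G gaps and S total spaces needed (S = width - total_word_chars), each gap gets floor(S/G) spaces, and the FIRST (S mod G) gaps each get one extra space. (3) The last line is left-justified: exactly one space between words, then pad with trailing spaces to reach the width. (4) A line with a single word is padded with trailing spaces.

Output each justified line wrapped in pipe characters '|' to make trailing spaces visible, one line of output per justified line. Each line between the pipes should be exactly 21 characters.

Line 1: ['deep', 'support', 'fire', 'of'] (min_width=20, slack=1)
Line 2: ['six', 'microwave', 'number'] (min_width=20, slack=1)
Line 3: ['night', 'release', 'they', 'at'] (min_width=21, slack=0)
Line 4: ['I', 'network', 'release'] (min_width=17, slack=4)
Line 5: ['ocean'] (min_width=5, slack=16)

Answer: |deep  support fire of|
|six  microwave number|
|night release they at|
|I   network   release|
|ocean                |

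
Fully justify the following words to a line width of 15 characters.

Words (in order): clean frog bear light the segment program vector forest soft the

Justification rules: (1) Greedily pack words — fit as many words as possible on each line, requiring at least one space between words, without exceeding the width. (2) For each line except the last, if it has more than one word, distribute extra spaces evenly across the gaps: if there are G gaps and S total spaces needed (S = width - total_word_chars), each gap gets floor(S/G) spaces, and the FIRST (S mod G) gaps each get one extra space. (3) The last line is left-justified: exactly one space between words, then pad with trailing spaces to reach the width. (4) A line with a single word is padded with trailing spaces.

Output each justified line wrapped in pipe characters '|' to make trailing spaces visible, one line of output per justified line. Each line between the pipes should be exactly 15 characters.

Line 1: ['clean', 'frog', 'bear'] (min_width=15, slack=0)
Line 2: ['light', 'the'] (min_width=9, slack=6)
Line 3: ['segment', 'program'] (min_width=15, slack=0)
Line 4: ['vector', 'forest'] (min_width=13, slack=2)
Line 5: ['soft', 'the'] (min_width=8, slack=7)

Answer: |clean frog bear|
|light       the|
|segment program|
|vector   forest|
|soft the       |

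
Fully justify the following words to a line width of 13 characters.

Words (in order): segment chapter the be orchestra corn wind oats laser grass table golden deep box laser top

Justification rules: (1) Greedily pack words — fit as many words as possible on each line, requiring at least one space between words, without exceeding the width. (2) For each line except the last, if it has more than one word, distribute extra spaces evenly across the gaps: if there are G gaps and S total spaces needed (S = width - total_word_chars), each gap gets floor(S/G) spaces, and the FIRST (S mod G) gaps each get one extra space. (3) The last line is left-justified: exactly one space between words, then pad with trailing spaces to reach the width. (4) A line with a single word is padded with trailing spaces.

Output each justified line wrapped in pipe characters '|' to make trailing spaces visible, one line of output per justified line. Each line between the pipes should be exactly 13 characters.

Line 1: ['segment'] (min_width=7, slack=6)
Line 2: ['chapter', 'the'] (min_width=11, slack=2)
Line 3: ['be', 'orchestra'] (min_width=12, slack=1)
Line 4: ['corn', 'wind'] (min_width=9, slack=4)
Line 5: ['oats', 'laser'] (min_width=10, slack=3)
Line 6: ['grass', 'table'] (min_width=11, slack=2)
Line 7: ['golden', 'deep'] (min_width=11, slack=2)
Line 8: ['box', 'laser', 'top'] (min_width=13, slack=0)

Answer: |segment      |
|chapter   the|
|be  orchestra|
|corn     wind|
|oats    laser|
|grass   table|
|golden   deep|
|box laser top|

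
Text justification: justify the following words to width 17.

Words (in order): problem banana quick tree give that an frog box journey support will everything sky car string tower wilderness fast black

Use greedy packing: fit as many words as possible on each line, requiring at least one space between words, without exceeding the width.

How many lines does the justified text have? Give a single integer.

Answer: 8

Derivation:
Line 1: ['problem', 'banana'] (min_width=14, slack=3)
Line 2: ['quick', 'tree', 'give'] (min_width=15, slack=2)
Line 3: ['that', 'an', 'frog', 'box'] (min_width=16, slack=1)
Line 4: ['journey', 'support'] (min_width=15, slack=2)
Line 5: ['will', 'everything'] (min_width=15, slack=2)
Line 6: ['sky', 'car', 'string'] (min_width=14, slack=3)
Line 7: ['tower', 'wilderness'] (min_width=16, slack=1)
Line 8: ['fast', 'black'] (min_width=10, slack=7)
Total lines: 8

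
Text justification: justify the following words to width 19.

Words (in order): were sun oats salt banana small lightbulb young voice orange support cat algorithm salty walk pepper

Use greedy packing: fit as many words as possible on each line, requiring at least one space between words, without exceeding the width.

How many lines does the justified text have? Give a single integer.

Answer: 7

Derivation:
Line 1: ['were', 'sun', 'oats', 'salt'] (min_width=18, slack=1)
Line 2: ['banana', 'small'] (min_width=12, slack=7)
Line 3: ['lightbulb', 'young'] (min_width=15, slack=4)
Line 4: ['voice', 'orange'] (min_width=12, slack=7)
Line 5: ['support', 'cat'] (min_width=11, slack=8)
Line 6: ['algorithm', 'salty'] (min_width=15, slack=4)
Line 7: ['walk', 'pepper'] (min_width=11, slack=8)
Total lines: 7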